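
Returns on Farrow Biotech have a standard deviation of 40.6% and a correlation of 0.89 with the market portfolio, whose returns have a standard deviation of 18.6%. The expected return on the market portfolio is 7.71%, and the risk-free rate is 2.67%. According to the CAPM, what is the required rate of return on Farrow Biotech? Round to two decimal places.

12.46%

β = ρ × σ_i / σ_m = 0.89 × 40.6% / 18.6% = 1.9427
MRP = 7.71% − 2.67% = 5.04%
E(R) = 2.67% + 1.9427 × 5.04% = 12.46%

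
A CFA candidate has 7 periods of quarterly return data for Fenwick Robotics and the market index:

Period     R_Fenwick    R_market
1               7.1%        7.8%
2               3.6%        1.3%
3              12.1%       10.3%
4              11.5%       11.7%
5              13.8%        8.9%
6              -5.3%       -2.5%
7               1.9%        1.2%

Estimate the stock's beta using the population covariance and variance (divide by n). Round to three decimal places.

Mean R_i = (7.1 + 3.6 + 12.1 + 11.5 + 13.8 − 5.3 + 1.9) / 7 = 6.3857%
Mean R_m = (7.8 + 1.3 + 10.3 + 11.7 + 8.9 − 2.5 + 1.2) / 7 = 5.5286%
Σ(R_i − R̄_i)(R_m − R̄_m) = 210.4629  ⇒  Cov = 210.4629 / 7 = 30.0661
Σ(R_m − R̄_m)² = 178.4543  ⇒  Var(R_m) = 178.4543 / 7 = 25.4935
β = Cov / Var(R_m) = 30.0661 / 25.4935 = 1.1794

1.179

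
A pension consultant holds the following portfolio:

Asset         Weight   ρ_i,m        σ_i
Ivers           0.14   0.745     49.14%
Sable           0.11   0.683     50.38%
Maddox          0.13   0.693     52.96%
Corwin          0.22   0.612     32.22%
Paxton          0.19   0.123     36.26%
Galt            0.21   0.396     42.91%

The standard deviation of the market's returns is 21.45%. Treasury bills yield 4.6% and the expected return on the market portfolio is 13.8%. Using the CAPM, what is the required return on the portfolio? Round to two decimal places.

14.22%

β_Ivers = 0.745 × 49.14% / 21.45% = 1.7067
β_Sable = 0.683 × 50.38% / 21.45% = 1.6042
β_Maddox = 0.693 × 52.96% / 21.45% = 1.7110
β_Corwin = 0.612 × 32.22% / 21.45% = 0.9193
β_Paxton = 0.123 × 36.26% / 21.45% = 0.2079
β_Galt = 0.396 × 42.91% / 21.45% = 0.7922
β_P = Σ w_i β_i = 0.14×1.7067 + 0.11×1.6042 + 0.13×1.7110 + 0.22×0.9193 + 0.19×0.2079 + 0.21×0.7922 = 1.0459
MRP = 13.8% − 4.6% = 9.20%
E(R_P) = R_f + β_P × MRP = 4.6% + 1.0459 × 9.2% = 14.22%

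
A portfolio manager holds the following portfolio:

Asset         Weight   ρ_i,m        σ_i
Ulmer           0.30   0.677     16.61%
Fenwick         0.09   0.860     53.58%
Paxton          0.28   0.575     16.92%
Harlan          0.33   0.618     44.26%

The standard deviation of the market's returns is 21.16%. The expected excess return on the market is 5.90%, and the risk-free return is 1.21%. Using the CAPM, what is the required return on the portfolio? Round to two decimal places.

β_Ulmer = 0.677 × 16.61% / 21.16% = 0.5314
β_Fenwick = 0.860 × 53.58% / 21.16% = 2.1776
β_Paxton = 0.575 × 16.92% / 21.16% = 0.4598
β_Harlan = 0.618 × 44.26% / 21.16% = 1.2927
β_P = Σ w_i β_i = 0.30×0.5314 + 0.09×2.1776 + 0.28×0.4598 + 0.33×1.2927 = 0.9107
E(R_P) = R_f + β_P × MRP = 1.21% + 0.9107 × 5.90% = 6.58%

6.58%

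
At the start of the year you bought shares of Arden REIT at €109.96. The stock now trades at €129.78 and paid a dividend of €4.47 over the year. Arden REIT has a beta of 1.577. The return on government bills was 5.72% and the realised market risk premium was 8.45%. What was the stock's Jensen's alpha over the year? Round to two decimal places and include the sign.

Realised HPR = (P1 + D1 − P0) / P0 = (129.78 + 4.47 − 109.96) / 109.96 = 24.29 / 109.96 = 22.0899%
CAPM required = R_f + β·MRP = 5.72% + 1.577 × 8.45% = 19.04565%
α = realised − required = 22.0899% − 19.04565% = +3.04%

+3.04%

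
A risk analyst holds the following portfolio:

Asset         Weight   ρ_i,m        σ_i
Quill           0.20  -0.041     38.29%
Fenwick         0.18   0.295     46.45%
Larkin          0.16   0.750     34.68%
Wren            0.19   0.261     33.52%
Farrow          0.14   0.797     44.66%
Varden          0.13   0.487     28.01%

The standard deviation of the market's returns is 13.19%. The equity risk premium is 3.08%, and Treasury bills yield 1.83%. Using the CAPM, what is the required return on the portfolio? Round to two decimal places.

5.27%

β_Quill = -0.041 × 38.29% / 13.19% = -0.1190
β_Fenwick = 0.295 × 46.45% / 13.19% = 1.0389
β_Larkin = 0.750 × 34.68% / 13.19% = 1.9719
β_Wren = 0.261 × 33.52% / 13.19% = 0.6633
β_Farrow = 0.797 × 44.66% / 13.19% = 2.6986
β_Varden = 0.487 × 28.01% / 13.19% = 1.0342
β_P = Σ w_i β_i = 0.20×-0.1190 + 0.18×1.0389 + 0.16×1.9719 + 0.19×0.6633 + 0.14×2.6986 + 0.13×1.0342 = 1.1170
E(R_P) = R_f + β_P × MRP = 1.83% + 1.1170 × 3.08% = 5.27%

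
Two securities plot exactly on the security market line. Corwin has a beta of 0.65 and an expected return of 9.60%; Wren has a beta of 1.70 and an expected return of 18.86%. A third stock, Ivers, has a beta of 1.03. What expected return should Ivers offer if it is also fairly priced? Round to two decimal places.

MRP (SML slope) = (18.86% − 9.60%) / (1.70 − 0.65) = 9.26% / 1.05 = 8.8190%
R_f (intercept) = 9.60% − 0.65 × 8.8190% = 3.8677%
E(R_Ivers) = R_f + β × MRP = 3.8677% + 1.03 × 8.8190% = 12.95%

12.95%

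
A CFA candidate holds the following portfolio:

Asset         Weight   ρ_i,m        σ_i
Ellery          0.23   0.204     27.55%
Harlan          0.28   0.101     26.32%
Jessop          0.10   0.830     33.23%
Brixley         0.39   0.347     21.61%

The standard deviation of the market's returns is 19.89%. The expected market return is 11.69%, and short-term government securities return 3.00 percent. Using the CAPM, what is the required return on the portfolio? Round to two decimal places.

6.37%

β_Ellery = 0.204 × 27.55% / 19.89% = 0.2826
β_Harlan = 0.101 × 26.32% / 19.89% = 0.1337
β_Jessop = 0.830 × 33.23% / 19.89% = 1.3867
β_Brixley = 0.347 × 21.61% / 19.89% = 0.3770
β_P = Σ w_i β_i = 0.23×0.2826 + 0.28×0.1337 + 0.10×1.3867 + 0.39×0.3770 = 0.3881
MRP = 11.69% − 3.00% = 8.69%
E(R_P) = R_f + β_P × MRP = 3.00% + 0.3881 × 8.69% = 6.37%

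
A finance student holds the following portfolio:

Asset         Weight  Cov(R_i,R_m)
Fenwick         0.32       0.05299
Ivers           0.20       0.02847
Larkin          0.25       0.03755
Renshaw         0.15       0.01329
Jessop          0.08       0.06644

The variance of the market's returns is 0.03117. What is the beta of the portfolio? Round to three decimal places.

β_Fenwick = 0.05299 / 0.03117 = 1.7000
β_Ivers = 0.02847 / 0.03117 = 0.9134
β_Larkin = 0.03755 / 0.03117 = 1.2047
β_Renshaw = 0.01329 / 0.03117 = 0.4264
β_Jessop = 0.06644 / 0.03117 = 2.1315
β_P = Σ w_i β_i = 0.32×1.7000 + 0.20×0.9134 + 0.25×1.2047 + 0.15×0.4264 + 0.08×2.1315 = 1.2623

1.262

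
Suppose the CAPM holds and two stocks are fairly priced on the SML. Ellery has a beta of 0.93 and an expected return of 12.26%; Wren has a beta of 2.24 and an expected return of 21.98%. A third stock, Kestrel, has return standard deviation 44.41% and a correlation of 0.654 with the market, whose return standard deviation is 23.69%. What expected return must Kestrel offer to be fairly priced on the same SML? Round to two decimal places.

14.46%

MRP = (21.98% − 12.26%) / (2.24 − 0.93) = 7.4198%
R_f = 12.26% − 0.93 × 7.4198% = 5.3596%
β_Kestrel = ρ·σ_i/σ_m = 0.654 × 44.41 / 23.69 = 1.2260
E(R_Kestrel) = R_f + β × MRP = 5.3596% + 1.2260 × 7.4198% = 14.46%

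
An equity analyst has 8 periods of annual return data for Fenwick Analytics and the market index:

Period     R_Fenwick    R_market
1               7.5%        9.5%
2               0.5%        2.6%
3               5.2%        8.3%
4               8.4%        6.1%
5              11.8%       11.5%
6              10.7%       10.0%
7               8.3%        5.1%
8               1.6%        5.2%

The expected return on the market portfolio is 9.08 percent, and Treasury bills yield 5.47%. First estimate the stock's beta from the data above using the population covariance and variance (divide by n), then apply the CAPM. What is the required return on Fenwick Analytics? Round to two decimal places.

9.26%

Mean R_i = (7.5 + 0.5 + 5.2 + 8.4 + 11.8 + 10.7 + 8.3 + 1.6) / 8 = 6.7500%
Mean R_m = (9.5 + 2.6 + 8.3 + 6.1 + 11.5 + 10.0 + 5.1 + 5.2) / 8 = 7.2875%
Σ(R_i − R̄_i)(R_m − R̄_m) = 66.7750  ⇒  Cov = 66.7750 / 8 = 8.3469
Σ(R_m − R̄_m)² = 63.5488  ⇒  Var(R_m) = 63.5488 / 8 = 7.9436
β = Cov / Var(R_m) = 8.3469 / 7.9436 = 1.0508
MRP = 9.08% − 5.47% = 3.61%
E(R) = R_f + β × MRP = 5.47% + 1.0508 × 3.61% = 9.26%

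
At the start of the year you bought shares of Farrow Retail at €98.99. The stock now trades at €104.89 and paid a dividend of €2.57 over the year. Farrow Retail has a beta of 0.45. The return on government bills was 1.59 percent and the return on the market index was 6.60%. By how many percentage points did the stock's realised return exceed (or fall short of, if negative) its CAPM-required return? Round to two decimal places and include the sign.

Realised HPR = (P1 + D1 − P0) / P0 = (104.89 + 2.57 − 98.99) / 98.99 = 8.47 / 98.99 = 8.5564%
MRP = 6.60% − 1.59% = 5.01%
CAPM required = R_f + β·MRP = 1.59% + 0.45 × 5.01% = 3.8445%
α = realised − required = 8.5564% − 3.8445% = +4.71%

+4.71%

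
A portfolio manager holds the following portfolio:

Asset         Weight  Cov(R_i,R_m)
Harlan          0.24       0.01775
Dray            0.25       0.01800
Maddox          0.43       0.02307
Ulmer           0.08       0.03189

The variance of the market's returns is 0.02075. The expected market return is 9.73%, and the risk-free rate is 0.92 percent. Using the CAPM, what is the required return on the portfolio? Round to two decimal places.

9.93%

β_Harlan = 0.01775 / 0.02075 = 0.8554
β_Dray = 0.01800 / 0.02075 = 0.8675
β_Maddox = 0.02307 / 0.02075 = 1.1118
β_Ulmer = 0.03189 / 0.02075 = 1.5369
β_P = Σ w_i β_i = 0.24×0.8554 + 0.25×0.8675 + 0.43×1.1118 + 0.08×1.5369 = 1.0232
MRP = 9.73% − 0.92% = 8.81%
E(R_P) = R_f + β_P × MRP = 0.92% + 1.0232 × 8.81% = 9.93%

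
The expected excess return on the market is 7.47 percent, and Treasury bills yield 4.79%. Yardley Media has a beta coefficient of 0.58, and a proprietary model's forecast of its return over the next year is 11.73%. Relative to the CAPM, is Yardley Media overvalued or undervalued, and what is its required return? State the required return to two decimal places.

Undervalued; required return 9.12%

Required return = R_f + β·MRP = 4.79% + 0.58 × 7.47% = 9.12%
Forecast 11.73% > required 9.12% → the stock plots above the SML → undervalued.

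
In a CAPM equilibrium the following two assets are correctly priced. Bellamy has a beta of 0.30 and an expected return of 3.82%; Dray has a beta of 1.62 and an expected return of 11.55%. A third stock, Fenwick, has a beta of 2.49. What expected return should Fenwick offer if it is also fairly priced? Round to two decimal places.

16.64%

MRP (SML slope) = (11.55% − 3.82%) / (1.62 − 0.30) = 7.73% / 1.32 = 5.8561%
R_f (intercept) = 3.82% − 0.30 × 5.8561% = 2.0632%
E(R_Fenwick) = R_f + β × MRP = 2.0632% + 2.49 × 5.8561% = 16.64%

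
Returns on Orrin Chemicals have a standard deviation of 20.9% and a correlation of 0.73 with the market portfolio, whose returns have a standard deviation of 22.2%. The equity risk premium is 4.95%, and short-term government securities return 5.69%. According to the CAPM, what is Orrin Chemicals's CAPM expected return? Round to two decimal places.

β = ρ × σ_i / σ_m = 0.73 × 20.9% / 22.2% = 0.6873
E(R) = 5.69% + 0.6873 × 4.95% = 9.09%

9.09%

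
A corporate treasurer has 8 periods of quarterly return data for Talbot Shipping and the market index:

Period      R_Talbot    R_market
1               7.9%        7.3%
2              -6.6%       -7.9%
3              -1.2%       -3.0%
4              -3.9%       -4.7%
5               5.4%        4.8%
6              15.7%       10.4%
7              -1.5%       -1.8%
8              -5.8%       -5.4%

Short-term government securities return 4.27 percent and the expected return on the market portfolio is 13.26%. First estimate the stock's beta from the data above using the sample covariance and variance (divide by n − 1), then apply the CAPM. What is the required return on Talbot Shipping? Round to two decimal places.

Mean R_i = (7.9 − 6.6 − 1.2 − 3.9 + 5.4 + 15.7 − 1.5 − 5.8) / 8 = 1.2500%
Mean R_m = (7.3 − 7.9 − 3.0 − 4.7 + 4.8 + 10.4 − 1.8 − 5.4) / 8 = -0.0375%
Σ(R_i − R̄_i)(R_m − R̄_m) = 355.3350  ⇒  Cov = 355.3350 / 7 = 50.7621
Σ(R_m − R̄_m)² = 310.3788  ⇒  Var(R_m) = 310.3788 / 7 = 44.3398
β = Cov / Var(R_m) = 50.7621 / 44.3398 = 1.1448
MRP = 13.26% − 4.27% = 8.99%
E(R) = R_f + β × MRP = 4.27% + 1.1448 × 8.99% = 14.56%

14.56%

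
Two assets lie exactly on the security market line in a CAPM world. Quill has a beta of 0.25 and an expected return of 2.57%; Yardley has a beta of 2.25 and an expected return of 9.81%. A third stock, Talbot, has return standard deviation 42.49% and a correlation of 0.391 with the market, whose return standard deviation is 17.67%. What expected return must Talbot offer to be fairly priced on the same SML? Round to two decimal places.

5.07%

MRP = (9.81% − 2.57%) / (2.25 − 0.25) = 3.6200%
R_f = 2.57% − 0.25 × 3.6200% = 1.6650%
β_Talbot = ρ·σ_i/σ_m = 0.391 × 42.49 / 17.67 = 0.9402
E(R_Talbot) = R_f + β × MRP = 1.6650% + 0.9402 × 3.6200% = 5.07%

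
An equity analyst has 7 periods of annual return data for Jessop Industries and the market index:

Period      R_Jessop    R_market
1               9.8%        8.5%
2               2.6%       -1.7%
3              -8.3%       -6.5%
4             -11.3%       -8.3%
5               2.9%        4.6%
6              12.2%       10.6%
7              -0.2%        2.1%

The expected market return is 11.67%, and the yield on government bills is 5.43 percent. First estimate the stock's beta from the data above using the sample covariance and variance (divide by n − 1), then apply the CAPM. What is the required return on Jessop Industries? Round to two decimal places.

Mean R_i = (9.8 + 2.6 − 8.3 − 11.3 + 2.9 + 12.2 − 0.2) / 7 = 1.1000%
Mean R_m = (8.5 − 1.7 − 6.5 − 8.3 + 4.6 + 10.6 + 2.1) / 7 = 1.3286%
Σ(R_i − R̄_i)(R_m − R̄_m) = 358.6300  ⇒  Cov = 358.6300 / 6 = 59.7717
Σ(R_m − R̄_m)² = 311.8543  ⇒  Var(R_m) = 311.8543 / 6 = 51.9757
β = Cov / Var(R_m) = 59.7717 / 51.9757 = 1.1500
MRP = 11.67% − 5.43% = 6.24%
E(R) = R_f + β × MRP = 5.43% + 1.1500 × 6.24% = 12.61%

12.61%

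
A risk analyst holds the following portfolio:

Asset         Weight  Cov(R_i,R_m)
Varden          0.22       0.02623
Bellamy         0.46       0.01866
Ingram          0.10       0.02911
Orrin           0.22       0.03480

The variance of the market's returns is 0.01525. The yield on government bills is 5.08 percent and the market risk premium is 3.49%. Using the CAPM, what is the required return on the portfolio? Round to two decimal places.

10.78%

β_Varden = 0.02623 / 0.01525 = 1.7200
β_Bellamy = 0.01866 / 0.01525 = 1.2236
β_Ingram = 0.02911 / 0.01525 = 1.9089
β_Orrin = 0.03480 / 0.01525 = 2.2820
β_P = Σ w_i β_i = 0.22×1.7200 + 0.46×1.2236 + 0.10×1.9089 + 0.22×2.2820 = 1.6342
E(R_P) = R_f + β_P × MRP = 5.08% + 1.6342 × 3.49% = 10.78%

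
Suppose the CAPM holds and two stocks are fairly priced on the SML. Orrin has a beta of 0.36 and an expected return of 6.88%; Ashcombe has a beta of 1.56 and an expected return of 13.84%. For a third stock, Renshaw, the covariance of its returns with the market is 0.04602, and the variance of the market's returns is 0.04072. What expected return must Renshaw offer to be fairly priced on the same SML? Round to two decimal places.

11.35%

MRP = (13.84% − 6.88%) / (1.56 − 0.36) = 5.8000%
R_f = 6.88% − 0.36 × 5.8000% = 4.7920%
β_Renshaw = Cov / Var(R_m) = 0.04602 / 0.04072 = 1.1302
E(R_Renshaw) = R_f + β × MRP = 4.7920% + 1.1302 × 5.8000% = 11.35%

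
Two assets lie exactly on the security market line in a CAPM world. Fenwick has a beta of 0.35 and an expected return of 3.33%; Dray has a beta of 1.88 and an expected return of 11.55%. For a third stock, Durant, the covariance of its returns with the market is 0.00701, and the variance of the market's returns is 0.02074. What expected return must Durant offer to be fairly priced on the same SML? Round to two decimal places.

MRP = (11.55% − 3.33%) / (1.88 − 0.35) = 5.3725%
R_f = 3.33% − 0.35 × 5.3725% = 1.4496%
β_Durant = Cov / Var(R_m) = 0.00701 / 0.02074 = 0.3380
E(R_Durant) = R_f + β × MRP = 1.4496% + 0.3380 × 5.3725% = 3.27%

3.27%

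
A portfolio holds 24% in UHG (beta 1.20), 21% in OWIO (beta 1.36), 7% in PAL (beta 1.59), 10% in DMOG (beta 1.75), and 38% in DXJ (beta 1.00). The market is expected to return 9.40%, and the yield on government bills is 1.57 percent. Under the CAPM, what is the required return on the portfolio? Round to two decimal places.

11.28%

β_P = Σ w_i β_i = 0.24×1.20 + 0.21×1.36 + 0.07×1.59 + 0.10×1.75 + 0.38×1.00 = 1.2399
MRP = 9.40% − 1.57% = 7.83%
E(R_P) = R_f + β_P × MRP = 1.57% + 1.2399 × 7.83% = 11.28%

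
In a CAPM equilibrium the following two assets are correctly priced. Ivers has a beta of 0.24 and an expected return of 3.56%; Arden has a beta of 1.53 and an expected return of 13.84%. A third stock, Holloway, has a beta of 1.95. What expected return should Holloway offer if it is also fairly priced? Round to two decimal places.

17.19%

MRP (SML slope) = (13.84% − 3.56%) / (1.53 − 0.24) = 10.28% / 1.29 = 7.9690%
R_f (intercept) = 3.56% − 0.24 × 7.9690% = 1.6474%
E(R_Holloway) = R_f + β × MRP = 1.6474% + 1.95 × 7.9690% = 17.19%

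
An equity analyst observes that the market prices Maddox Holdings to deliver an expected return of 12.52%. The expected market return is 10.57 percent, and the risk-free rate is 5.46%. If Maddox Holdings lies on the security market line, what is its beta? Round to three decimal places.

1.382

MRP = 10.57% − 5.46% = 5.11%
β = (E(R) − R_f) / MRP = (12.52% − 5.46%) / 5.11% = 7.06% / 5.11% = 1.382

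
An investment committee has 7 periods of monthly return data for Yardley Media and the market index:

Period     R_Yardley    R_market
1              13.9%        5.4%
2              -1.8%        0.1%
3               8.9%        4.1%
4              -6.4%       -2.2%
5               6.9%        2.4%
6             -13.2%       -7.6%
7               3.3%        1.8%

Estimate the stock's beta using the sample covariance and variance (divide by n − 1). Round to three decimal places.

Mean R_i = (13.9 − 1.8 + 8.9 − 6.4 + 6.9 − 13.2 + 3.3) / 7 = 1.6571%
Mean R_m = (5.4 + 0.1 + 4.1 − 2.2 + 2.4 − 7.6 + 1.8) / 7 = 0.5714%
Σ(R_i − R̄_i)(R_m − R̄_m) = 241.6414  ⇒  Cov = 241.6414 / 6 = 40.2736
Σ(R_m − R̄_m)² = 115.2943  ⇒  Var(R_m) = 115.2943 / 6 = 19.2157
β = Cov / Var(R_m) = 40.2736 / 19.2157 = 2.0959

2.096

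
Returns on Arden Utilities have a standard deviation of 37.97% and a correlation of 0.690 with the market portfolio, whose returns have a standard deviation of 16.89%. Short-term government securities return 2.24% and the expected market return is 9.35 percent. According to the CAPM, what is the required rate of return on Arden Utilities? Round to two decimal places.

13.27%

β = ρ × σ_i / σ_m = 0.690 × 37.97% / 16.89% = 1.5512
MRP = 9.35% − 2.24% = 7.11%
E(R) = 2.24% + 1.5512 × 7.11% = 13.27%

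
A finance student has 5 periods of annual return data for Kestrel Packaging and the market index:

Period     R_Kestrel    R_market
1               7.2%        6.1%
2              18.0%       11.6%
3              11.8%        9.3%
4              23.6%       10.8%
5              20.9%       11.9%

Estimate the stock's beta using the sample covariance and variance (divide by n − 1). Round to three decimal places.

Mean R_i = (7.2 + 18.0 + 11.8 + 23.6 + 20.9) / 5 = 16.3000%
Mean R_m = (6.1 + 11.6 + 9.3 + 10.8 + 11.9) / 5 = 9.9400%
Σ(R_i − R̄_i)(R_m − R̄_m) = 55.9400  ⇒  Cov = 55.9400 / 4 = 13.9850
Σ(R_m − R̄_m)² = 22.4920  ⇒  Var(R_m) = 22.4920 / 4 = 5.6230
β = Cov / Var(R_m) = 13.9850 / 5.6230 = 2.4871

2.487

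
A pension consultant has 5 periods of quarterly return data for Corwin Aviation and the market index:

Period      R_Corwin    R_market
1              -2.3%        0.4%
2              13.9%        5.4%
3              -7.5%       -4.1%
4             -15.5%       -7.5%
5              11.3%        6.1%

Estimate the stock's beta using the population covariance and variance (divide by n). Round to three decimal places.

2.078

Mean R_i = (-2.3 + 13.9 − 7.5 − 15.5 + 11.3) / 5 = -0.0200%
Mean R_m = (0.4 + 5.4 − 4.1 − 7.5 + 6.1) / 5 = 0.0600%
Σ(R_i − R̄_i)(R_m − R̄_m) = 290.0760  ⇒  Cov = 290.0760 / 5 = 58.0152
Σ(R_m − R̄_m)² = 139.5720  ⇒  Var(R_m) = 139.5720 / 5 = 27.9144
β = Cov / Var(R_m) = 58.0152 / 27.9144 = 2.0783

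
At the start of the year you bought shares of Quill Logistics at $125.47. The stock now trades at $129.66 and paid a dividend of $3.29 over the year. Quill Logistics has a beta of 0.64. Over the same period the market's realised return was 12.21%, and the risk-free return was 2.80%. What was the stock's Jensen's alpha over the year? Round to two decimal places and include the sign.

Realised HPR = (P1 + D1 − P0) / P0 = (129.66 + 3.29 − 125.47) / 125.47 = 7.48 / 125.47 = 5.9616%
MRP = 12.21% − 2.80% = 9.41%
CAPM required = R_f + β·MRP = 2.80% + 0.64 × 9.41% = 8.8224%
α = realised − required = 5.9616% − 8.8224% = -2.86%

-2.86%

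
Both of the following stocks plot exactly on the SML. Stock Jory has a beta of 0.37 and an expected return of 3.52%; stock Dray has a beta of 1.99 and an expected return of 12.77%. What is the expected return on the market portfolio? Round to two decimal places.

Both satisfy E(R) = R_f + β·MRP, so the slope of the SML is
MRP = (12.77% − 3.52%) / (1.99 − 0.37) = 9.25% / 1.62 = 5.7099%
R_f = E(R_Jory) − β_Jory·MRP = 3.52% − 0.37 × 5.7099% = 1.4073%
E(R_m) = R_f + MRP = 1.4073% + 5.7099% = 7.12%

7.12%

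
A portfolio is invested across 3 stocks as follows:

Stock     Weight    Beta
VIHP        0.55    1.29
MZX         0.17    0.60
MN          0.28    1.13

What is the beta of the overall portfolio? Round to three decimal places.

β_P = Σ w_i β_i = 0.55×1.29 + 0.17×0.60 + 0.28×1.13 = 1.1279

1.128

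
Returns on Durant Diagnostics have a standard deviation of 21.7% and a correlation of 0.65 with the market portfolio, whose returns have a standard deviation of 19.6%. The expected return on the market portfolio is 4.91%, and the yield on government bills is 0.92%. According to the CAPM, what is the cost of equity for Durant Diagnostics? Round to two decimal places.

3.79%

β = ρ × σ_i / σ_m = 0.65 × 21.7% / 19.6% = 0.7196
MRP = 4.91% − 0.92% = 3.99%
E(R) = 0.92% + 0.7196 × 3.99% = 3.79%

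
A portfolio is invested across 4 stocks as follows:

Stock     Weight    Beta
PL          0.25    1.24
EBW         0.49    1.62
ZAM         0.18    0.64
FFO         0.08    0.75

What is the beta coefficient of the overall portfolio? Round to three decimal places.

1.279

β_P = Σ w_i β_i = 0.25×1.24 + 0.49×1.62 + 0.18×0.64 + 0.08×0.75 = 1.2790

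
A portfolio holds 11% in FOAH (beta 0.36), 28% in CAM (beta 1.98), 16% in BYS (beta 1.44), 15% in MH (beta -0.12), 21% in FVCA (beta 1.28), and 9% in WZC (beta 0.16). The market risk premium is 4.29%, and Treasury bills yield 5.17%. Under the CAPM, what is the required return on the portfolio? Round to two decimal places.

β_P = Σ w_i β_i = 0.11×0.36 + 0.28×1.98 + 0.16×1.44 + 0.15×-0.12 + 0.21×1.28 + 0.09×0.16 = 1.0896
E(R_P) = R_f + β_P × MRP = 5.17% + 1.0896 × 4.29% = 9.84%

9.84%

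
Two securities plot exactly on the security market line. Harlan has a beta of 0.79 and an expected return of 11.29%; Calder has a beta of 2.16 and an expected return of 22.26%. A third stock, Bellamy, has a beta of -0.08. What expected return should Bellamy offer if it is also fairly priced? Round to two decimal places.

4.32%

MRP (SML slope) = (22.26% − 11.29%) / (2.16 − 0.79) = 10.97% / 1.37 = 8.0073%
R_f (intercept) = 11.29% − 0.79 × 8.0073% = 4.9642%
E(R_Bellamy) = R_f + β × MRP = 4.9642% + -0.08 × 8.0073% = 4.32%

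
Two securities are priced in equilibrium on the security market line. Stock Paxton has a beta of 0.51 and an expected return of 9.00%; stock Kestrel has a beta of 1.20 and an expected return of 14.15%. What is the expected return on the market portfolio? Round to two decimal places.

Both satisfy E(R) = R_f + β·MRP, so the slope of the SML is
MRP = (14.15% − 9.00%) / (1.20 − 0.51) = 5.15% / 0.69 = 7.4638%
R_f = E(R_Paxton) − β_Paxton·MRP = 9.00% − 0.51 × 7.4638% = 5.1935%
E(R_m) = R_f + MRP = 5.1935% + 7.4638% = 12.66%

12.66%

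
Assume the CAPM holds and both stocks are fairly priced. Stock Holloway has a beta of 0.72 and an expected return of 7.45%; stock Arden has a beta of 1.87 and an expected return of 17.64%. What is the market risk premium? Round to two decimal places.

Both satisfy E(R) = R_f + β·MRP, so the slope of the SML is
MRP = (17.64% − 7.45%) / (1.87 − 0.72) = 10.19% / 1.15 = 8.8609%

8.86%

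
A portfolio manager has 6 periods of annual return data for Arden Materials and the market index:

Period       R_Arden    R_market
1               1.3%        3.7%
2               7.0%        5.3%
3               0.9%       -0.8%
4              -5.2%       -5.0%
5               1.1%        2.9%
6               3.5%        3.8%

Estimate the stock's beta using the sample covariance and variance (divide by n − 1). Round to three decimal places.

Mean R_i = (1.3 + 7.0 + 0.9 − 5.2 + 1.1 + 3.5) / 6 = 1.4333%
Mean R_m = (3.7 + 5.3 − 0.8 − 5.0 + 2.9 + 3.8) / 6 = 1.6500%
Σ(R_i − R̄_i)(R_m − R̄_m) = 69.4900  ⇒  Cov = 69.4900 / 5 = 13.8980
Σ(R_m − R̄_m)² = 73.9350  ⇒  Var(R_m) = 73.9350 / 5 = 14.7870
β = Cov / Var(R_m) = 13.8980 / 14.7870 = 0.9399

0.940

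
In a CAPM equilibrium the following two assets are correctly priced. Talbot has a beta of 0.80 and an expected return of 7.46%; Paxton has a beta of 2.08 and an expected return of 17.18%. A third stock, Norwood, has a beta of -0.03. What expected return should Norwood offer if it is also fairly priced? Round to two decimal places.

1.16%

MRP (SML slope) = (17.18% − 7.46%) / (2.08 − 0.80) = 9.72% / 1.28 = 7.5938%
R_f (intercept) = 7.46% − 0.80 × 7.5938% = 1.3850%
E(R_Norwood) = R_f + β × MRP = 1.3850% + -0.03 × 7.5938% = 1.16%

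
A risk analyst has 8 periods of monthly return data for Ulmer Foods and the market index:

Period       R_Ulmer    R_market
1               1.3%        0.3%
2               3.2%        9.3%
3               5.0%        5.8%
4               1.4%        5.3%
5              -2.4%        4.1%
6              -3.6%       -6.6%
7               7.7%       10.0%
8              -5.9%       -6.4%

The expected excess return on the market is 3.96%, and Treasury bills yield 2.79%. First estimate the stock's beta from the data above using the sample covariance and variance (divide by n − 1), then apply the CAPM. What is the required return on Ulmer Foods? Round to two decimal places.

5.20%

Mean R_i = (1.3 + 3.2 + 5.0 + 1.4 − 2.4 − 3.6 + 7.7 − 5.9) / 8 = 0.8375%
Mean R_m = (0.3 + 9.3 + 5.8 + 5.3 + 4.1 − 6.6 + 10.0 − 6.4) / 8 = 2.7250%
Σ(R_i − R̄_i)(R_m − R̄_m) = 176.9925  ⇒  Cov = 176.9925 / 7 = 25.2846
Σ(R_m − R̄_m)² = 290.2350  ⇒  Var(R_m) = 290.2350 / 7 = 41.4621
β = Cov / Var(R_m) = 25.2846 / 41.4621 = 0.6098
E(R) = R_f + β × MRP = 2.79% + 0.6098 × 3.96% = 5.20%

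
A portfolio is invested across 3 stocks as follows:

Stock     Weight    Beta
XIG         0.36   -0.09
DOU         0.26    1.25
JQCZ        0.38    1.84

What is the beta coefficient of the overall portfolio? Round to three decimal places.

0.992

β_P = Σ w_i β_i = 0.36×-0.09 + 0.26×1.25 + 0.38×1.84 = 0.9918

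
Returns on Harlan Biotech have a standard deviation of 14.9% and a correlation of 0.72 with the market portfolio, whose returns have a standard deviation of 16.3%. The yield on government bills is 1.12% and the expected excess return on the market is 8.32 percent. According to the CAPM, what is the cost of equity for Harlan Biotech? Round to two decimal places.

β = ρ × σ_i / σ_m = 0.72 × 14.9% / 16.3% = 0.6582
E(R) = 1.12% + 0.6582 × 8.32% = 6.60%

6.60%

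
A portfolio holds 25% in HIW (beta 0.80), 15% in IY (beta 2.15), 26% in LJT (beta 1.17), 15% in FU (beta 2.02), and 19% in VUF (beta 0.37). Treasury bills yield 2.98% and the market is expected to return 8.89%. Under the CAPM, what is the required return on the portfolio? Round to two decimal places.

β_P = Σ w_i β_i = 0.25×0.80 + 0.15×2.15 + 0.26×1.17 + 0.15×2.02 + 0.19×0.37 = 1.2000
MRP = 8.89% − 2.98% = 5.91%
E(R_P) = R_f + β_P × MRP = 2.98% + 1.2000 × 5.91% = 10.07%

10.07%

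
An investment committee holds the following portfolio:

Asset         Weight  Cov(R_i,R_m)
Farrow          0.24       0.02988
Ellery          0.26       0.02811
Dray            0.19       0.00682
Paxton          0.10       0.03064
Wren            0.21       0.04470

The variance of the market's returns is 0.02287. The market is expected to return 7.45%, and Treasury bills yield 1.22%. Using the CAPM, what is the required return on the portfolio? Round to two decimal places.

8.91%

β_Farrow = 0.02988 / 0.02287 = 1.3065
β_Ellery = 0.02811 / 0.02287 = 1.2291
β_Dray = 0.00682 / 0.02287 = 0.2982
β_Paxton = 0.03064 / 0.02287 = 1.3397
β_Wren = 0.04470 / 0.02287 = 1.9545
β_P = Σ w_i β_i = 0.24×1.3065 + 0.26×1.2291 + 0.19×0.2982 + 0.10×1.3397 + 0.21×1.9545 = 1.2342
MRP = 7.45% − 1.22% = 6.23%
E(R_P) = R_f + β_P × MRP = 1.22% + 1.2342 × 6.23% = 8.91%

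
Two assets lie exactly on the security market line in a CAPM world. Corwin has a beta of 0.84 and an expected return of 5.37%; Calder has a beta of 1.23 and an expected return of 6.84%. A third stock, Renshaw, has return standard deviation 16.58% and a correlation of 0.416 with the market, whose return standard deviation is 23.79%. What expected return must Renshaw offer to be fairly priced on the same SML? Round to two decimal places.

3.30%

MRP = (6.84% − 5.37%) / (1.23 − 0.84) = 3.7692%
R_f = 5.37% − 0.84 × 3.7692% = 2.2039%
β_Renshaw = ρ·σ_i/σ_m = 0.416 × 16.58 / 23.79 = 0.2899
E(R_Renshaw) = R_f + β × MRP = 2.2039% + 0.2899 × 3.7692% = 3.30%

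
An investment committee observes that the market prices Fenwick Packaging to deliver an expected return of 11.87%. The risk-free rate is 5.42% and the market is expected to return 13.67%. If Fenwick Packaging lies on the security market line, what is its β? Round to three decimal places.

MRP = 13.67% − 5.42% = 8.25%
β = (E(R) − R_f) / MRP = (11.87% − 5.42%) / 8.25% = 6.45% / 8.25% = 0.782

0.782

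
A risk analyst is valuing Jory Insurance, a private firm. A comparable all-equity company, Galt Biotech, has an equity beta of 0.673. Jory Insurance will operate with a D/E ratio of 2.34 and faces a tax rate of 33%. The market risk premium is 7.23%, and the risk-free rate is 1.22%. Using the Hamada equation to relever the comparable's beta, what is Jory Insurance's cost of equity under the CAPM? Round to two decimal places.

13.71%

β_L = β_U × [1 + (1 − t)(D/E)] = 0.673 × [1 + (1 − 0.33) × 2.34]
    = 0.673 × [1 + 0.67 × 2.34] = 0.673 × 2.5678 = 1.7281
E(R) = R_f + β_L × MRP = 1.22% + 1.7281 × 7.23% = 13.71%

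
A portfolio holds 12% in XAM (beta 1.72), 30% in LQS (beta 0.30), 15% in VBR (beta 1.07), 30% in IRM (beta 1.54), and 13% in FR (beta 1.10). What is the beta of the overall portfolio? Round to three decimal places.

β_P = Σ w_i β_i = 0.12×1.72 + 0.30×0.30 + 0.15×1.07 + 0.30×1.54 + 0.13×1.10 = 1.0619

1.062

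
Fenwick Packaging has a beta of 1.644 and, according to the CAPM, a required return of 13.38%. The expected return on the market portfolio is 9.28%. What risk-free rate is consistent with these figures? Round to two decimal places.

2.91%

E(R) = R_f + β(E(R_m) − R_f) = R_f(1 − β) + β·E(R_m)
13.38% = R_f × (1 − 1.644) + 1.644 × 9.28%
13.38% = R_f × -0.644 + 15.25632%
R_f = (13.38% − 15.25632%) / -0.644 = 2.91%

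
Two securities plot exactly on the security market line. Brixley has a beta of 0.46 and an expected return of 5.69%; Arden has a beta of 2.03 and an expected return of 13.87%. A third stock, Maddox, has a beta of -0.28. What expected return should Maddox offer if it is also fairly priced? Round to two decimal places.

MRP (SML slope) = (13.87% − 5.69%) / (2.03 − 0.46) = 8.18% / 1.57 = 5.2102%
R_f (intercept) = 5.69% − 0.46 × 5.2102% = 3.2933%
E(R_Maddox) = R_f + β × MRP = 3.2933% + -0.28 × 5.2102% = 1.83%

1.83%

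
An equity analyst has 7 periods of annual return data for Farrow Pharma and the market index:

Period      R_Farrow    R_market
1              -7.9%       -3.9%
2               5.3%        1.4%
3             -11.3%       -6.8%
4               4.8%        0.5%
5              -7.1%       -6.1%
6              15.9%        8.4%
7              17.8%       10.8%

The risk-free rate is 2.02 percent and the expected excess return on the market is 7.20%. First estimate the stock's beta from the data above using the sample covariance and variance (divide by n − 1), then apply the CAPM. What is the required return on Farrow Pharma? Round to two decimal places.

14.02%

Mean R_i = (-7.9 + 5.3 − 11.3 + 4.8 − 7.1 + 15.9 + 17.8) / 7 = 2.5000%
Mean R_m = (-3.9 + 1.4 − 6.8 + 0.5 − 6.1 + 8.4 + 10.8) / 7 = 0.6143%
Σ(R_i − R̄_i)(R_m − R̄_m) = 475.8300  ⇒  Cov = 475.8300 / 6 = 79.3050
Σ(R_m − R̄_m)² = 285.4286  ⇒  Var(R_m) = 285.4286 / 6 = 47.5714
β = Cov / Var(R_m) = 79.3050 / 47.5714 = 1.6671
E(R) = R_f + β × MRP = 2.02% + 1.6671 × 7.20% = 14.02%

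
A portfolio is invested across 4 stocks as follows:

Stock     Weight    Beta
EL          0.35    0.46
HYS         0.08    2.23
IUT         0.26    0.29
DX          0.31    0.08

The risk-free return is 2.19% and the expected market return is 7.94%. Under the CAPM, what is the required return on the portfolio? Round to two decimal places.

β_P = Σ w_i β_i = 0.35×0.46 + 0.08×2.23 + 0.26×0.29 + 0.31×0.08 = 0.4396
MRP = 7.94% − 2.19% = 5.75%
E(R_P) = R_f + β_P × MRP = 2.19% + 0.4396 × 5.75% = 4.72%

4.72%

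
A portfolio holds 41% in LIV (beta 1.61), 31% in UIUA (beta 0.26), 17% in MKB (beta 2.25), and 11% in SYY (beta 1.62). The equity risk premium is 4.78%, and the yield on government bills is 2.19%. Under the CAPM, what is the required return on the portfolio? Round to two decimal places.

β_P = Σ w_i β_i = 0.41×1.61 + 0.31×0.26 + 0.17×2.25 + 0.11×1.62 = 1.3014
E(R_P) = R_f + β_P × MRP = 2.19% + 1.3014 × 4.78% = 8.41%

8.41%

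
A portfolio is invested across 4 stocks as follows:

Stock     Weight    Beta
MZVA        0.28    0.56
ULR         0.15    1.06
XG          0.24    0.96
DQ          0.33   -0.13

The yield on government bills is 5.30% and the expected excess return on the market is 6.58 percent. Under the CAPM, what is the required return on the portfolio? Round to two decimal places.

8.61%

β_P = Σ w_i β_i = 0.28×0.56 + 0.15×1.06 + 0.24×0.96 + 0.33×-0.13 = 0.5033
E(R_P) = R_f + β_P × MRP = 5.30% + 0.5033 × 6.58% = 8.61%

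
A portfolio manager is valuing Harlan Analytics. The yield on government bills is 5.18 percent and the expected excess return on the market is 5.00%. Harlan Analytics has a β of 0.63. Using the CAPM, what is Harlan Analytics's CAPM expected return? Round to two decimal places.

8.33%

E(R) = R_f + β × MRP = 5.18% + 0.63 × 5.00% = 8.33%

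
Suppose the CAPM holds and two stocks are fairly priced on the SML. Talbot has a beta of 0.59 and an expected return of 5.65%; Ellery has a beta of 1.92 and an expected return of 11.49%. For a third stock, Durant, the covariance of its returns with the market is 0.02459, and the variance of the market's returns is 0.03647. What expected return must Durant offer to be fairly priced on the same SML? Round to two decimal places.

6.02%

MRP = (11.49% − 5.65%) / (1.92 − 0.59) = 4.3910%
R_f = 5.65% − 0.59 × 4.3910% = 3.0593%
β_Durant = Cov / Var(R_m) = 0.02459 / 0.03647 = 0.6743
E(R_Durant) = R_f + β × MRP = 3.0593% + 0.6743 × 4.3910% = 6.02%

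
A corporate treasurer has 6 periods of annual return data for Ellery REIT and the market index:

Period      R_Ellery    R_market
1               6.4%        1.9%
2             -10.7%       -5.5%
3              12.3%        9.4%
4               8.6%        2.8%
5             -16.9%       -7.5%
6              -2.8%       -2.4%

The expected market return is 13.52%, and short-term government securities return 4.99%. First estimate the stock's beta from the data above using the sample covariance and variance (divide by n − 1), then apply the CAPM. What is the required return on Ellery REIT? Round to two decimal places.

20.27%

Mean R_i = (6.4 − 10.7 + 12.3 + 8.6 − 16.9 − 2.8) / 6 = -0.5167%
Mean R_m = (1.9 − 5.5 + 9.4 + 2.8 − 7.5 − 2.4) / 6 = -0.2167%
Σ(R_i − R̄_i)(R_m − R̄_m) = 343.5083  ⇒  Cov = 343.5083 / 5 = 68.7017
Σ(R_m − R̄_m)² = 191.7883  ⇒  Var(R_m) = 191.7883 / 5 = 38.3577
β = Cov / Var(R_m) = 68.7017 / 38.3577 = 1.7911
MRP = 13.52% − 4.99% = 8.53%
E(R) = R_f + β × MRP = 4.99% + 1.7911 × 8.53% = 20.27%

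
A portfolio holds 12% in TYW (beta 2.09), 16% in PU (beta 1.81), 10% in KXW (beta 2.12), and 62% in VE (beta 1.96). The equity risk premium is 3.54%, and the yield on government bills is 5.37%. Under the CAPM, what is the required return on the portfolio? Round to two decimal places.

12.34%

β_P = Σ w_i β_i = 0.12×2.09 + 0.16×1.81 + 0.10×2.12 + 0.62×1.96 = 1.9676
E(R_P) = R_f + β_P × MRP = 5.37% + 1.9676 × 3.54% = 12.34%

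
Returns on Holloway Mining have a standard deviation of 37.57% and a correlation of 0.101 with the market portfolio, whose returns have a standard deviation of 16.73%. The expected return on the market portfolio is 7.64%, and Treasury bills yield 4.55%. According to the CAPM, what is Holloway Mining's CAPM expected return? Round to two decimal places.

5.25%

β = ρ × σ_i / σ_m = 0.101 × 37.57% / 16.73% = 0.2268
MRP = 7.64% − 4.55% = 3.09%
E(R) = 4.55% + 0.2268 × 3.09% = 5.25%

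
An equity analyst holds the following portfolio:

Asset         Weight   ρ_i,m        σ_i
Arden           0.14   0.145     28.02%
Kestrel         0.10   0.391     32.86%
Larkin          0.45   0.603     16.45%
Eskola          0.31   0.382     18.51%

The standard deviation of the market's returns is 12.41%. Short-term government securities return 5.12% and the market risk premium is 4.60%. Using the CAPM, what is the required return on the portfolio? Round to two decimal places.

β_Arden = 0.145 × 28.02% / 12.41% = 0.3274
β_Kestrel = 0.391 × 32.86% / 12.41% = 1.0353
β_Larkin = 0.603 × 16.45% / 12.41% = 0.7993
β_Eskola = 0.382 × 18.51% / 12.41% = 0.5698
β_P = Σ w_i β_i = 0.14×0.3274 + 0.10×1.0353 + 0.45×0.7993 + 0.31×0.5698 = 0.6857
E(R_P) = R_f + β_P × MRP = 5.12% + 0.6857 × 4.60% = 8.27%

8.27%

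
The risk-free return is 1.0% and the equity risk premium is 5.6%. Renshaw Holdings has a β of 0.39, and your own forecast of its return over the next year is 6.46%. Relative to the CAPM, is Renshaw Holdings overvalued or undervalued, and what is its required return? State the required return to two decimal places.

Required return = R_f + β·MRP = 1.0% + 0.39 × 5.6% = 3.18%
Forecast 6.46% > required 3.18% → the stock plots above the SML → undervalued.

Undervalued; required return 3.18%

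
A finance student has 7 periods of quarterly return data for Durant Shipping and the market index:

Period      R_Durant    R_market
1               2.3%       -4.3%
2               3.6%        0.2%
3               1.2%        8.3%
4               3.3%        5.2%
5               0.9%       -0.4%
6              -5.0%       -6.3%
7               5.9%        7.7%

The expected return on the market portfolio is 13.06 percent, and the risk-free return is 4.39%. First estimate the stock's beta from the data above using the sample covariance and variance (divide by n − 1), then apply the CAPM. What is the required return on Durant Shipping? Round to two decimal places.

Mean R_i = (2.3 + 3.6 + 1.2 + 3.3 + 0.9 − 5.0 + 5.9) / 7 = 1.7429%
Mean R_m = (-4.3 + 0.2 + 8.3 + 5.2 − 0.4 − 6.3 + 7.7) / 7 = 1.4857%
Σ(R_i − R̄_i)(R_m − R̄_m) = 76.3943  ⇒  Cov = 76.3943 / 6 = 12.7324
Σ(R_m − R̄_m)² = 198.1486  ⇒  Var(R_m) = 198.1486 / 6 = 33.0248
β = Cov / Var(R_m) = 12.7324 / 33.0248 = 0.3855
MRP = 13.06% − 4.39% = 8.67%
E(R) = R_f + β × MRP = 4.39% + 0.3855 × 8.67% = 7.73%

7.73%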